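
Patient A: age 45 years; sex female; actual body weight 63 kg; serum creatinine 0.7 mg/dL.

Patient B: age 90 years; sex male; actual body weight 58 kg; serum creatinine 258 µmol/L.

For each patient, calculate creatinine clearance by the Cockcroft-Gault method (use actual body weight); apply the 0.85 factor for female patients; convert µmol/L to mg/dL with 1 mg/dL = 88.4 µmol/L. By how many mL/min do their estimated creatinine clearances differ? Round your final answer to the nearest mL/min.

87 mL/min

Patient A: CrCl = (140 − 45) × 63 / (72 × 0.7) × 0.85 = 5985.0 / 50.40 × 0.85 ≈ 100.9 mL/min
Patient B: SCr = 258 / 88.4 = 2.919 mg/dL
Patient B: CrCl = (140 − 90) × 58 / (72 × 2.919) = 2900.0 / 210.17 ≈ 13.8 mL/min
|100.9 − 13.8| = 87.1 mL/min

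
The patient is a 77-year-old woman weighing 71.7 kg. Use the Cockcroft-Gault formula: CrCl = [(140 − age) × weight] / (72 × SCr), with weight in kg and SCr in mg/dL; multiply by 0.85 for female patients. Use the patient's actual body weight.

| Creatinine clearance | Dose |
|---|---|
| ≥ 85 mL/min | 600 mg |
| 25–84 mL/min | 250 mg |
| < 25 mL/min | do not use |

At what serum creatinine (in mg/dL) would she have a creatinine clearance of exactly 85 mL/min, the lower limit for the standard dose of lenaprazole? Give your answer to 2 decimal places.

Standard dose requires CrCl ≥ 85 mL/min.
Set (140 − 77) × 71.7 × 0.85 / (72 × SCr) = 85
SCr = (140 − 77) × 71.7 × 0.85 / (72 × 85) = 0.627 mg/dL

0.63 mg/dL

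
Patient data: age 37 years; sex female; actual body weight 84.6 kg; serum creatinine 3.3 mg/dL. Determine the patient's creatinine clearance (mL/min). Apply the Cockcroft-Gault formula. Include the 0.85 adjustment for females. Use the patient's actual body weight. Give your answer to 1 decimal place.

31.2 mL/min

CrCl = (140 − 37) × 84.6 / (72 × 3.3) × 0.85 = 8713.8 / 237.60 × 0.85 ≈ 31.2 mL/min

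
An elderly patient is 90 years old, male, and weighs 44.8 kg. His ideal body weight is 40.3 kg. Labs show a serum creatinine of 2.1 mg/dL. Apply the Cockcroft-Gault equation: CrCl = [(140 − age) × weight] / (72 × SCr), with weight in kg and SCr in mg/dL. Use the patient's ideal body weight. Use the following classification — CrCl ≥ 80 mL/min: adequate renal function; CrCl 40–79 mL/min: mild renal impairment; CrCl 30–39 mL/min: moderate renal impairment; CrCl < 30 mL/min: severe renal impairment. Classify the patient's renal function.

severe renal impairment

CrCl = (140 − 90) × 40.3 / (72 × 2.1) = 2015.0 / 151.20 ≈ 13.3 mL/min
13 mL/min falls in the 'severe renal impairment' range.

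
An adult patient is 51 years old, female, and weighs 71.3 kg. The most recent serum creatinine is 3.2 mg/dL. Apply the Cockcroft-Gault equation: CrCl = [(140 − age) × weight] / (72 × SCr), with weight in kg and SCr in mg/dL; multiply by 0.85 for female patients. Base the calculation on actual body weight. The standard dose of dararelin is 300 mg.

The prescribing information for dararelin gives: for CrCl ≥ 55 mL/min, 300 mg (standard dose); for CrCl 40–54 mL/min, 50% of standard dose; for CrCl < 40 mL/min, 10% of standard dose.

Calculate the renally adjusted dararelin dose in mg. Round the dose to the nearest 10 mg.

30 mg

CrCl = (140 − 51) × 71.3 / (72 × 3.2) × 0.85 = 6345.7 / 230.40 × 0.85 ≈ 23.4 mL/min
CrCl ≈ 23 mL/min → bracket < 40 mL/min.
10% of 300 mg = 30 mg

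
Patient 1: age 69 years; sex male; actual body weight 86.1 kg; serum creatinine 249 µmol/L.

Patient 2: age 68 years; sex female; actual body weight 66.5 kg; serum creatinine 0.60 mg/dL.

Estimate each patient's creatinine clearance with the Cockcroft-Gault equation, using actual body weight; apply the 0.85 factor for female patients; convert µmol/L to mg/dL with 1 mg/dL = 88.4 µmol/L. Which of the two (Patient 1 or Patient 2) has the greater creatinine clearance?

Patient 2

Patient 1: SCr = 249 / 88.4 = 2.817 mg/dL
Patient 1: CrCl = (140 − 69) × 86.1 / (72 × 2.817) = 6113.1 / 202.82 ≈ 30.1 mL/min
Patient 2: CrCl = (140 − 68) × 66.5 / (72 × 0.6) × 0.85 = 4788.0 / 43.20 × 0.85 ≈ 94.2 mL/min
30.1 vs 94.2 mL/min → Patient 2 is higher.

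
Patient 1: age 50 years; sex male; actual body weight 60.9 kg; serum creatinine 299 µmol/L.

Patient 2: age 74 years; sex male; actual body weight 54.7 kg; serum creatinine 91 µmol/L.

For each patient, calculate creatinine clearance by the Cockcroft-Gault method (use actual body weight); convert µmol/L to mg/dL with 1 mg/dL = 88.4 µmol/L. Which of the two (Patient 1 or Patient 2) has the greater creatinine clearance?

Patient 2

Patient 1: SCr = 299 / 88.4 = 3.382 mg/dL
Patient 1: CrCl = (140 − 50) × 60.9 / (72 × 3.382) = 5481.0 / 243.50 ≈ 22.5 mL/min
Patient 2: SCr = 91 / 88.4 = 1.029 mg/dL
Patient 2: CrCl = (140 − 74) × 54.7 / (72 × 1.029) = 3610.2 / 74.09 ≈ 48.7 mL/min
22.5 vs 48.7 mL/min → Patient 2 is higher.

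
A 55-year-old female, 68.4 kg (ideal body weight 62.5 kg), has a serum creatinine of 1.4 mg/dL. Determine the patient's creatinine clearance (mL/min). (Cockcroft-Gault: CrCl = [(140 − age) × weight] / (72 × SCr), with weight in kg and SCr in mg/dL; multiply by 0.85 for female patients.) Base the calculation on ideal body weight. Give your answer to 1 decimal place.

44.8 mL/min

CrCl = (140 − 55) × 62.5 / (72 × 1.4) × 0.85 = 5312.5 / 100.80 × 0.85 ≈ 44.8 mL/min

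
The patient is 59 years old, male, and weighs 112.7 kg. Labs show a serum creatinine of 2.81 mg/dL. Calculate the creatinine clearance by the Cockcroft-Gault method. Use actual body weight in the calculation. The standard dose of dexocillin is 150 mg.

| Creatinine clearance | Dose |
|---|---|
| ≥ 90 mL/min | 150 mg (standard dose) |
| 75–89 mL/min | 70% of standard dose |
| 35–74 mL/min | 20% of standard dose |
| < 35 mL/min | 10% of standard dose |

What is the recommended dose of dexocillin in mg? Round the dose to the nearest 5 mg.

30 mg

CrCl = (140 − 59) × 112.7 / (72 × 2.81) = 9128.7 / 202.32 ≈ 45.1 mL/min
CrCl ≈ 45 mL/min → bracket 35–74 mL/min.
20% of 150 mg = 30 mg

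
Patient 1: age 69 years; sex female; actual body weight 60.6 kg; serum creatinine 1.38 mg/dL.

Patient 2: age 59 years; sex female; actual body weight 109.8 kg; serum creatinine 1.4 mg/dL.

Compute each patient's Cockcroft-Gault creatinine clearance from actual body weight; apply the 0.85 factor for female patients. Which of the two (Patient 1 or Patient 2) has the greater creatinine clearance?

Patient 1: CrCl = (140 − 69) × 60.6 / (72 × 1.38) × 0.85 = 4302.6 / 99.36 × 0.85 ≈ 36.8 mL/min
Patient 2: CrCl = (140 − 59) × 109.8 / (72 × 1.4) × 0.85 = 8893.8 / 100.80 × 0.85 ≈ 75.0 mL/min
36.8 vs 75.0 mL/min → Patient 2 is higher.

Patient 2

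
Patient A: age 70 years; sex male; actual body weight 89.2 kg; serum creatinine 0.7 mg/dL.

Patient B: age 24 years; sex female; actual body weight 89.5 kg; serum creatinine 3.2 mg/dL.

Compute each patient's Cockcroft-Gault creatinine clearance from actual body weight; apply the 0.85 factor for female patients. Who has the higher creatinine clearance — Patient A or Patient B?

Patient A

Patient A: CrCl = (140 − 70) × 89.2 / (72 × 0.7) = 6244.0 / 50.40 ≈ 123.9 mL/min
Patient B: CrCl = (140 − 24) × 89.5 / (72 × 3.2) × 0.85 = 10382.0 / 230.40 × 0.85 ≈ 38.3 mL/min
123.9 vs 38.3 mL/min → Patient A is higher.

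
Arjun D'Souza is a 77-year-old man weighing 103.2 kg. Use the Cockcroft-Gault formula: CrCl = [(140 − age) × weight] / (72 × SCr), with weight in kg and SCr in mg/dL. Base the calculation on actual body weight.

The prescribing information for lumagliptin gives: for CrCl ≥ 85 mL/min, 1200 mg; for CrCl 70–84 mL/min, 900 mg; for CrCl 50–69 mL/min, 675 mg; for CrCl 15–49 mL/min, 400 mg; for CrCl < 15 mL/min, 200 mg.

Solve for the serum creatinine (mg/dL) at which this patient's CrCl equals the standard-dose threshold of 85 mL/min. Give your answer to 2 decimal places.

Standard dose requires CrCl ≥ 85 mL/min.
Set (140 − 77) × 103.2 / (72 × SCr) = 85
SCr = (140 − 77) × 103.2 / (72 × 85) = 1.062 mg/dL

1.06 mg/dL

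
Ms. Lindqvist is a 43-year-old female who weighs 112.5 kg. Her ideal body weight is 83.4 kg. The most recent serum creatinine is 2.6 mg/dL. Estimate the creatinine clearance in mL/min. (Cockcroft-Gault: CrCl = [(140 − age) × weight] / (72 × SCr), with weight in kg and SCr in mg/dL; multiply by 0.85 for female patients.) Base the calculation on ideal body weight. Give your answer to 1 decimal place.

CrCl = (140 − 43) × 83.4 / (72 × 2.6) × 0.85 = 8089.8 / 187.20 × 0.85 ≈ 36.7 mL/min

36.7 mL/min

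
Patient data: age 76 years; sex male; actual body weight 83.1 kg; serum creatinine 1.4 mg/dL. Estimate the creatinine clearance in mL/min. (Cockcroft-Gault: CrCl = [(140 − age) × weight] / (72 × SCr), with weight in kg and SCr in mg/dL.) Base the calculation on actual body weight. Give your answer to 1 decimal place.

CrCl = (140 − 76) × 83.1 / (72 × 1.4) = 5318.4 / 100.80 ≈ 52.8 mL/min

52.8 mL/min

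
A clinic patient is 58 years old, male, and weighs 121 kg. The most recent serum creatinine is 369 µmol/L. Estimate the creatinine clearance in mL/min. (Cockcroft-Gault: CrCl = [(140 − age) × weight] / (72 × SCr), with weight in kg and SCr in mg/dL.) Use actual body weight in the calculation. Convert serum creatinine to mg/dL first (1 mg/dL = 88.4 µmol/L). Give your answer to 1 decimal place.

33.0 mL/min

SCr = 369 / 88.4 = 4.174 mg/dL
CrCl = (140 − 58) × 121 / (72 × 4.174) = 9922.0 / 300.53 ≈ 33.0 mL/min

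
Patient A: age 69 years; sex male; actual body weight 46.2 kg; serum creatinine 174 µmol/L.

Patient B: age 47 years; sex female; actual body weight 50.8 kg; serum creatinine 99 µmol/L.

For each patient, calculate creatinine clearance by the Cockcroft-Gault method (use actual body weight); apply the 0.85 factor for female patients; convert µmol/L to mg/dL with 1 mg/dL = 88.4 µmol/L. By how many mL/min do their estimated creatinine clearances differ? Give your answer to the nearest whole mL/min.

27 mL/min

Patient A: SCr = 174 / 88.4 = 1.968 mg/dL
Patient A: CrCl = (140 − 69) × 46.2 / (72 × 1.968) = 3280.2 / 141.70 ≈ 23.1 mL/min
Patient B: SCr = 99 / 88.4 = 1.12 mg/dL
Patient B: CrCl = (140 − 47) × 50.8 / (72 × 1.12) × 0.85 = 4724.4 / 80.64 × 0.85 ≈ 49.8 mL/min
|23.1 − 49.8| = 26.7 mL/min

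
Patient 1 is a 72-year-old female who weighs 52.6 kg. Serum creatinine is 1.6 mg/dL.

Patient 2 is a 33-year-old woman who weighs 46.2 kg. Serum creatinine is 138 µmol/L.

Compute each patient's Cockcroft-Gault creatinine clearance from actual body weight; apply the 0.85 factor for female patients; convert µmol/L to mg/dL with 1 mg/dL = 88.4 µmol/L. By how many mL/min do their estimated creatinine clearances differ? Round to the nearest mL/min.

11 mL/min

Patient 1: CrCl = (140 − 72) × 52.6 / (72 × 1.6) × 0.85 = 3576.8 / 115.20 × 0.85 ≈ 26.4 mL/min
Patient 2: SCr = 138 / 88.4 = 1.561 mg/dL
Patient 2: CrCl = (140 − 33) × 46.2 / (72 × 1.561) × 0.85 = 4943.4 / 112.39 × 0.85 ≈ 37.4 mL/min
|26.4 − 37.4| = 11.0 mL/min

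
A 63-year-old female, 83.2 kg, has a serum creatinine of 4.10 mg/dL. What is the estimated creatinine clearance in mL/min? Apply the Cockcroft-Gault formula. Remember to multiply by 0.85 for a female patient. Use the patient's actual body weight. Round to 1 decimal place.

CrCl = (140 − 63) × 83.2 / (72 × 4.1) × 0.85 = 6406.4 / 295.20 × 0.85 ≈ 18.4 mL/min

18.4 mL/min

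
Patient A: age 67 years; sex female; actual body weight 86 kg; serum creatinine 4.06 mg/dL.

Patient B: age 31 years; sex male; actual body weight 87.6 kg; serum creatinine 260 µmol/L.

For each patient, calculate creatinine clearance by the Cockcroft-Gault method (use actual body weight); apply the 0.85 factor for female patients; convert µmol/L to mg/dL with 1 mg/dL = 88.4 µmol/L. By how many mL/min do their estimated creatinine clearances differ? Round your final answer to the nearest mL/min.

27 mL/min

Patient A: CrCl = (140 − 67) × 86 / (72 × 4.06) × 0.85 = 6278.0 / 292.32 × 0.85 ≈ 18.3 mL/min
Patient B: SCr = 260 / 88.4 = 2.941 mg/dL
Patient B: CrCl = (140 − 31) × 87.6 / (72 × 2.941) = 9548.4 / 211.75 ≈ 45.1 mL/min
|18.3 − 45.1| = 26.8 mL/min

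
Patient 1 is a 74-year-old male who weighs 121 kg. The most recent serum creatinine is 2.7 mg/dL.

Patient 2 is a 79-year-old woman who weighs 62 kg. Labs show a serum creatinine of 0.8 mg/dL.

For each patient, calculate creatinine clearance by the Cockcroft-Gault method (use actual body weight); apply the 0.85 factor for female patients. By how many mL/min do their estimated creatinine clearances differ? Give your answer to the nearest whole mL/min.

15 mL/min

Patient 1: CrCl = (140 − 74) × 121 / (72 × 2.7) = 7986.0 / 194.40 ≈ 41.1 mL/min
Patient 2: CrCl = (140 − 79) × 62 / (72 × 0.8) × 0.85 = 3782.0 / 57.60 × 0.85 ≈ 55.8 mL/min
|41.1 − 55.8| = 14.7 mL/min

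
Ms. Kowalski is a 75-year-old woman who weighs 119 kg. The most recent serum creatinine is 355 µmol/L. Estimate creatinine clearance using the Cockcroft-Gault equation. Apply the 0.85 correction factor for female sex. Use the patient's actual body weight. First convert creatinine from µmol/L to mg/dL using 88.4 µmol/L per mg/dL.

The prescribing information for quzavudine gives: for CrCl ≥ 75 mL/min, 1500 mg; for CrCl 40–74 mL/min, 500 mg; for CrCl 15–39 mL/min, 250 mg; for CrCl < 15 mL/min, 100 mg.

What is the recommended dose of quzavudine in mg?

250 mg

SCr = 355 / 88.4 = 4.016 mg/dL
CrCl = (140 − 75) × 119 / (72 × 4.016) × 0.85 = 7735.0 / 289.15 × 0.85 ≈ 22.7 mL/min
CrCl ≈ 23 mL/min → bracket 15–39 mL/min.
Dose for this bracket: 250 mg.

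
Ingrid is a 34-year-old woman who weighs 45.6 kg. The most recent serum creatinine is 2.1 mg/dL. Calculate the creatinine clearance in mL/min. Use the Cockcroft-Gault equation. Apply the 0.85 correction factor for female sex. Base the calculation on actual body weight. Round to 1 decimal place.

27.2 mL/min

CrCl = (140 − 34) × 45.6 / (72 × 2.1) × 0.85 = 4833.6 / 151.20 × 0.85 ≈ 27.2 mL/min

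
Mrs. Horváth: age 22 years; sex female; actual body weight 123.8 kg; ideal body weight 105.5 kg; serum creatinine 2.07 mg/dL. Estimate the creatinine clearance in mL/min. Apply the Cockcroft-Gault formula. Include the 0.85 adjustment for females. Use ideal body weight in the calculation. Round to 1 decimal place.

71.0 mL/min

CrCl = (140 − 22) × 105.5 / (72 × 2.07) × 0.85 = 12449.0 / 149.04 × 0.85 ≈ 71.0 mL/min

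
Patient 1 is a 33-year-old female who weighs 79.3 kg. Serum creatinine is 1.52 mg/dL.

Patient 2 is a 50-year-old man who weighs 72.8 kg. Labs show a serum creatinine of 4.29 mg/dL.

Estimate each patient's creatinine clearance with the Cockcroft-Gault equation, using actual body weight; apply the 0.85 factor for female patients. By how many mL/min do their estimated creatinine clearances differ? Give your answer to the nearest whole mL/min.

45 mL/min

Patient 1: CrCl = (140 − 33) × 79.3 / (72 × 1.52) × 0.85 = 8485.1 / 109.44 × 0.85 ≈ 65.9 mL/min
Patient 2: CrCl = (140 − 50) × 72.8 / (72 × 4.29) = 6552.0 / 308.88 ≈ 21.2 mL/min
|65.9 − 21.2| = 44.7 mL/min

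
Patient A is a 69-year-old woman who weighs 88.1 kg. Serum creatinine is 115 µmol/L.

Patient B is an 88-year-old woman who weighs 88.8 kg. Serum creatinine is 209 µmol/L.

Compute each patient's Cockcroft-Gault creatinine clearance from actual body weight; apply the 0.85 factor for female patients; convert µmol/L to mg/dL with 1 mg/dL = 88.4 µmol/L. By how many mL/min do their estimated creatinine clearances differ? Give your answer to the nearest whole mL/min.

Patient A: SCr = 115 / 88.4 = 1.301 mg/dL
Patient A: CrCl = (140 − 69) × 88.1 / (72 × 1.301) × 0.85 = 6255.1 / 93.67 × 0.85 ≈ 56.8 mL/min
Patient B: SCr = 209 / 88.4 = 2.364 mg/dL
Patient B: CrCl = (140 − 88) × 88.8 / (72 × 2.364) × 0.85 = 4617.6 / 170.21 × 0.85 ≈ 23.1 mL/min
|56.8 − 23.1| = 33.7 mL/min

34 mL/min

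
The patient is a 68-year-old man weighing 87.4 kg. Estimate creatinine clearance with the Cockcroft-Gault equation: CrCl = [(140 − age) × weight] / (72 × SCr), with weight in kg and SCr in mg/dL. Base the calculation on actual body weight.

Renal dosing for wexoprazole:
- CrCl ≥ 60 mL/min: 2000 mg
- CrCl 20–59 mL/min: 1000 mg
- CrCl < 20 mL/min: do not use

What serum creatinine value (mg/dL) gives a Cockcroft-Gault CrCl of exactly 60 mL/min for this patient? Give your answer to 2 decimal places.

1.46 mg/dL

Standard dose requires CrCl ≥ 60 mL/min.
Set (140 − 68) × 87.4 / (72 × SCr) = 60
SCr = (140 − 68) × 87.4 / (72 × 60) = 1.457 mg/dL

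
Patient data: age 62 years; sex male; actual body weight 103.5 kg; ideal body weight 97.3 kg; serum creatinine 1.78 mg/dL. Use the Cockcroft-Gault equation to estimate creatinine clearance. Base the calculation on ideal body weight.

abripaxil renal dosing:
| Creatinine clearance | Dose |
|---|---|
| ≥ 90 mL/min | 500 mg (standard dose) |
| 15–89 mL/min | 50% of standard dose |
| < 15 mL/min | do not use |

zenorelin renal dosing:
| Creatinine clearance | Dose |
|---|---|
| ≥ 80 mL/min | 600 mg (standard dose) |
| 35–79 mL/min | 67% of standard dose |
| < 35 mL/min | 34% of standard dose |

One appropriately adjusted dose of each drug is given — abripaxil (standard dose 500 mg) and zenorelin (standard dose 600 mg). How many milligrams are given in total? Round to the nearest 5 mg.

CrCl = (140 − 62) × 97.3 / (72 × 1.78) = 7589.4 / 128.16 ≈ 59.2 mL/min
CrCl ≈ 59 mL/min.
abripaxil: 15–89 mL/min → 50% of 500 mg = 250 mg.
zenorelin: 35–79 mL/min → 67% of 600 mg = 402 mg.
Total = 250 + 402 = 652 mg.

650 mg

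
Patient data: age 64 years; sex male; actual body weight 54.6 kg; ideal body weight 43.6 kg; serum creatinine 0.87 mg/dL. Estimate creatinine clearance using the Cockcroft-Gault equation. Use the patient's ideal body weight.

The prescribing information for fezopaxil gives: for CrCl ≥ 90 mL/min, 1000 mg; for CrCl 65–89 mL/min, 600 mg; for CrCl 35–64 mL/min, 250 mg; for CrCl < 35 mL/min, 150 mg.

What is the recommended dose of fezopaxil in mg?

250 mg

CrCl = (140 − 64) × 43.6 / (72 × 0.87) = 3313.6 / 62.64 ≈ 52.9 mL/min
CrCl ≈ 53 mL/min → bracket 35–64 mL/min.
Dose for this bracket: 250 mg.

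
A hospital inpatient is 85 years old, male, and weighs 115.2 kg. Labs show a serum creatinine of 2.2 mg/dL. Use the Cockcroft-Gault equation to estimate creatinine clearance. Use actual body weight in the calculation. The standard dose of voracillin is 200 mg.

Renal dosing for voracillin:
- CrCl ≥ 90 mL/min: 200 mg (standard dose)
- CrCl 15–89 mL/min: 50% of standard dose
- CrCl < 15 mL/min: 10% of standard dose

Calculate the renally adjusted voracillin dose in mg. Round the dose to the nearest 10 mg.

CrCl = (140 − 85) × 115.2 / (72 × 2.2) = 6336.0 / 158.40 ≈ 40.0 mL/min
CrCl ≈ 40 mL/min → bracket 15–89 mL/min.
50% of 200 mg = 100 mg

100 mg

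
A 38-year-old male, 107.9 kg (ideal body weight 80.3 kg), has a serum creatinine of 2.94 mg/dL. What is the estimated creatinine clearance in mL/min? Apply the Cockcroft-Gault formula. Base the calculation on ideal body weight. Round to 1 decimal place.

CrCl = (140 − 38) × 80.3 / (72 × 2.94) = 8190.6 / 211.68 ≈ 38.7 mL/min

38.7 mL/min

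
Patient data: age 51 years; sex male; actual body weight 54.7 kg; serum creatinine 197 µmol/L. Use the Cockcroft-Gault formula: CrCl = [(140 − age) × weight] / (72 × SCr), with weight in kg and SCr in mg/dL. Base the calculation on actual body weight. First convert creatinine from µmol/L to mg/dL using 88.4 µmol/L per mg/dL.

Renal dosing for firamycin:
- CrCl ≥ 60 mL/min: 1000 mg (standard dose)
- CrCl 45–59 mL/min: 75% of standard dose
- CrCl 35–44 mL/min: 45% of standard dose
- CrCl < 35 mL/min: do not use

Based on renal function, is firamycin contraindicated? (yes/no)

SCr = 197 / 88.4 = 2.229 mg/dL
CrCl = (140 − 51) × 54.7 / (72 × 2.229) = 4868.3 / 160.49 ≈ 30.3 mL/min
CrCl ≈ 30 mL/min, which is < 35 mL/min.

yes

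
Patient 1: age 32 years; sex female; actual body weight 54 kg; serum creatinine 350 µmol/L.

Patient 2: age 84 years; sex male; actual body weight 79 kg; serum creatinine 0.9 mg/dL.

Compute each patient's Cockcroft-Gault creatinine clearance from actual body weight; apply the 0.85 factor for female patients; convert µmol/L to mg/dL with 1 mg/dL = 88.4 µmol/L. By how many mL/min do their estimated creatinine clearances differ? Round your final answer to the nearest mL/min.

51 mL/min

Patient 1: SCr = 350 / 88.4 = 3.959 mg/dL
Patient 1: CrCl = (140 − 32) × 54 / (72 × 3.959) × 0.85 = 5832.0 / 285.05 × 0.85 ≈ 17.4 mL/min
Patient 2: CrCl = (140 − 84) × 79 / (72 × 0.9) = 4424.0 / 64.80 ≈ 68.3 mL/min
|17.4 − 68.3| = 50.9 mL/min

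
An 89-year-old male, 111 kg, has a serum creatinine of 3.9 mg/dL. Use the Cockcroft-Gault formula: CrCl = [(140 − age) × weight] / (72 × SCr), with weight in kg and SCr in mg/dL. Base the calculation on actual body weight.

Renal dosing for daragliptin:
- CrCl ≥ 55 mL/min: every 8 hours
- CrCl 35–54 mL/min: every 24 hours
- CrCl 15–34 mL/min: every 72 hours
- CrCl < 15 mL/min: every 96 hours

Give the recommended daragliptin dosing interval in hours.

every 72 hours

CrCl = (140 − 89) × 111 / (72 × 3.9) = 5661.0 / 280.80 ≈ 20.2 mL/min
CrCl ≈ 20 mL/min → bracket 15–34 mL/min → every 72 hours.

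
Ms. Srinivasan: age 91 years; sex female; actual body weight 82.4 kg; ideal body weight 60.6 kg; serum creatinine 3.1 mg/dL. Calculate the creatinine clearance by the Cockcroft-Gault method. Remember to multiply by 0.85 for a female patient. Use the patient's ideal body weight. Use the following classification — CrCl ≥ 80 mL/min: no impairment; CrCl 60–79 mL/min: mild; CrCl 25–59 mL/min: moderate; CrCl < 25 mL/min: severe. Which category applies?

severe

CrCl = (140 − 91) × 60.6 / (72 × 3.1) × 0.85 = 2969.4 / 223.20 × 0.85 ≈ 11.3 mL/min
11 mL/min falls in the 'severe' range.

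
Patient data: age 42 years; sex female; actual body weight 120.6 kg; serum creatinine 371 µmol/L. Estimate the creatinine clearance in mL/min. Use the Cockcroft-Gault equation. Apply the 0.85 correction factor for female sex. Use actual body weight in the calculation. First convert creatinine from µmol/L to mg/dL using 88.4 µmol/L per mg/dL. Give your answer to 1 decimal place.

33.2 mL/min

SCr = 371 / 88.4 = 4.197 mg/dL
CrCl = (140 − 42) × 120.6 / (72 × 4.197) × 0.85 = 11818.8 / 302.18 × 0.85 ≈ 33.2 mL/min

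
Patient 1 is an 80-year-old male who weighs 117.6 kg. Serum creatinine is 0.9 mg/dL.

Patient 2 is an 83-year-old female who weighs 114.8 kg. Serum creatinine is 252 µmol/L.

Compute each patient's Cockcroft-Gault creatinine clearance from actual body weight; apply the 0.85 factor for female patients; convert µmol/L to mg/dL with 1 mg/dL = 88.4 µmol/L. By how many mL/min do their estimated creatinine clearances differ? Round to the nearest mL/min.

Patient 1: CrCl = (140 − 80) × 117.6 / (72 × 0.9) = 7056.0 / 64.80 ≈ 108.9 mL/min
Patient 2: SCr = 252 / 88.4 = 2.851 mg/dL
Patient 2: CrCl = (140 − 83) × 114.8 / (72 × 2.851) × 0.85 = 6543.6 / 205.27 × 0.85 ≈ 27.1 mL/min
|108.9 − 27.1| = 81.8 mL/min

82 mL/min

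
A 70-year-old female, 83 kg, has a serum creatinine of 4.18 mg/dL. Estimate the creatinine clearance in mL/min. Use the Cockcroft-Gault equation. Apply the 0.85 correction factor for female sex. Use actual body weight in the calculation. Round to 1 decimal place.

16.4 mL/min

CrCl = (140 − 70) × 83 / (72 × 4.18) × 0.85 = 5810.0 / 300.96 × 0.85 ≈ 16.4 mL/min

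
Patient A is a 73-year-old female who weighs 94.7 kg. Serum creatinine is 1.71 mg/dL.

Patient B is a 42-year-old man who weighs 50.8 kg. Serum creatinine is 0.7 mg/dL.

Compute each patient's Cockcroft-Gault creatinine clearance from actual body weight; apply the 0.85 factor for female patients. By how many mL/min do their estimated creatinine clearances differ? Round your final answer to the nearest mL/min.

Patient A: CrCl = (140 − 73) × 94.7 / (72 × 1.71) × 0.85 = 6344.9 / 123.12 × 0.85 ≈ 43.8 mL/min
Patient B: CrCl = (140 − 42) × 50.8 / (72 × 0.7) = 4978.4 / 50.40 ≈ 98.8 mL/min
|43.8 − 98.8| = 55.0 mL/min

55 mL/min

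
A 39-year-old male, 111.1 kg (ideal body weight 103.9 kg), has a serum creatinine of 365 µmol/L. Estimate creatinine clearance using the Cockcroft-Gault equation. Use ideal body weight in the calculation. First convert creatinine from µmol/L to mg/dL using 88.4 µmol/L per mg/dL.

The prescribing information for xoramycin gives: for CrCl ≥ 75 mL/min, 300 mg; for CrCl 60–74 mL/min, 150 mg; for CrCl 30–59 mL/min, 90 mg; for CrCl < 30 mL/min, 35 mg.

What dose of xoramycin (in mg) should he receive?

90 mg

SCr = 365 / 88.4 = 4.129 mg/dL
CrCl = (140 − 39) × 103.9 / (72 × 4.129) = 10493.9 / 297.29 ≈ 35.3 mL/min
CrCl ≈ 35 mL/min → bracket 30–59 mL/min.
Dose for this bracket: 90 mg.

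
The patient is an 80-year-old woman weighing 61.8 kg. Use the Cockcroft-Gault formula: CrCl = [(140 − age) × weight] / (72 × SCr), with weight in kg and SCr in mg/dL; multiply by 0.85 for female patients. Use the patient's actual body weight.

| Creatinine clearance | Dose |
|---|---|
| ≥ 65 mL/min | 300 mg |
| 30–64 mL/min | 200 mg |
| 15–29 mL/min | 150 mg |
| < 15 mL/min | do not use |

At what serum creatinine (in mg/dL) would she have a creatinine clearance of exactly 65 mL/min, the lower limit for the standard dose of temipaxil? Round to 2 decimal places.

0.67 mg/dL

Standard dose requires CrCl ≥ 65 mL/min.
Set (140 − 80) × 61.8 × 0.85 / (72 × SCr) = 65
SCr = (140 − 80) × 61.8 × 0.85 / (72 × 65) = 0.673 mg/dL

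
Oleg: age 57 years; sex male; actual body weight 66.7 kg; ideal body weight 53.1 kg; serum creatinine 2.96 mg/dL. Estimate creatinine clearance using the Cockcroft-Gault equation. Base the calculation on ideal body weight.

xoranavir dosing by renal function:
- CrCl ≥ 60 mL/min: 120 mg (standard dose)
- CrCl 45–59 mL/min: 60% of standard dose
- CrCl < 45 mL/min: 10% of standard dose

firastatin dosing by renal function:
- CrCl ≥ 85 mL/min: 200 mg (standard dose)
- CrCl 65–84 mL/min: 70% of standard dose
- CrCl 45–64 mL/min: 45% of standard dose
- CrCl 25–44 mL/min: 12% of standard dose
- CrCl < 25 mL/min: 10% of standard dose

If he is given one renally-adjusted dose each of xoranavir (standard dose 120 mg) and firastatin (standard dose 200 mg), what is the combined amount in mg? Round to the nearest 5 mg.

CrCl = (140 − 57) × 53.1 / (72 × 2.96) = 4407.3 / 213.12 ≈ 20.7 mL/min
CrCl ≈ 21 mL/min.
xoranavir: < 45 mL/min → 10% of 120 mg = 12 mg.
firastatin: < 25 mL/min → 10% of 200 mg = 20 mg.
Total = 12 + 20 = 32 mg.

30 mg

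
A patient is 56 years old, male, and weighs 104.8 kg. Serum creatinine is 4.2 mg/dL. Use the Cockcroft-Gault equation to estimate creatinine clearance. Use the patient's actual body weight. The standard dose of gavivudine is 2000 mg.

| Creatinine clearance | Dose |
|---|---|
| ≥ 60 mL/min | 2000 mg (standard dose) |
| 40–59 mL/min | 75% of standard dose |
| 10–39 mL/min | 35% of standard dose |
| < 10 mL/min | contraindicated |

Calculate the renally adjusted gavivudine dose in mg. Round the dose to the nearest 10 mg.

700 mg

CrCl = (140 − 56) × 104.8 / (72 × 4.2) = 8803.2 / 302.40 ≈ 29.1 mL/min
CrCl ≈ 29 mL/min → bracket 10–39 mL/min.
35% of 2000 mg = 700 mg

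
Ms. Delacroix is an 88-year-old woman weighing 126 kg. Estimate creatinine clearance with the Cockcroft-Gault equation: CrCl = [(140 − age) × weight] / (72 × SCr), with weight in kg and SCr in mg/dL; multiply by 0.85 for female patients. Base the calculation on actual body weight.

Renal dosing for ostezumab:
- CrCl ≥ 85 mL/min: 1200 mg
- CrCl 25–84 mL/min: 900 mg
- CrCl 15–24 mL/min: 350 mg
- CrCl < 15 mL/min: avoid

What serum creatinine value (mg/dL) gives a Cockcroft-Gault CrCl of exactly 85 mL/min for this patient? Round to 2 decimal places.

0.91 mg/dL

Standard dose requires CrCl ≥ 85 mL/min.
Set (140 − 88) × 126 × 0.85 / (72 × SCr) = 85
SCr = (140 − 88) × 126 × 0.85 / (72 × 85) = 0.910 mg/dL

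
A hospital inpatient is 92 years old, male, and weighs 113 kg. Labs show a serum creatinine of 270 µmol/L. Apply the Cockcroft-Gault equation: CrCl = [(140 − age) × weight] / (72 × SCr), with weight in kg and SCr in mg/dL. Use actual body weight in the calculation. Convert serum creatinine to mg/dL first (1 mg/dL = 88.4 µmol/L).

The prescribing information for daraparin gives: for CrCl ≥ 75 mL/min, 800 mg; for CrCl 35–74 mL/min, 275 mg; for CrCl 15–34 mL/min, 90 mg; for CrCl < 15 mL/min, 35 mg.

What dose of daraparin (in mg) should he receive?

SCr = 270 / 88.4 = 3.054 mg/dL
CrCl = (140 − 92) × 113 / (72 × 3.054) = 5424.0 / 219.89 ≈ 24.7 mL/min
CrCl ≈ 25 mL/min → bracket 15–34 mL/min.
Dose for this bracket: 90 mg.

90 mg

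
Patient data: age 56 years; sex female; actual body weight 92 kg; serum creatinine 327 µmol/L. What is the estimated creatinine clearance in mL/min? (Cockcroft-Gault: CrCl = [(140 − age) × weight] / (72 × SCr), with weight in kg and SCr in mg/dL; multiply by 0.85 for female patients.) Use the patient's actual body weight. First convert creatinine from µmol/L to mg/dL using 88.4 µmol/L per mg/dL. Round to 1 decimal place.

24.7 mL/min

SCr = 327 / 88.4 = 3.699 mg/dL
CrCl = (140 − 56) × 92 / (72 × 3.699) × 0.85 = 7728.0 / 266.33 × 0.85 ≈ 24.7 mL/min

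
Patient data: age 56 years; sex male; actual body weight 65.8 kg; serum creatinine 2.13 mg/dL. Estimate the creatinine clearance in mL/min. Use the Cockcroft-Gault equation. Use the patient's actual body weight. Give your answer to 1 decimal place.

36.0 mL/min

CrCl = (140 − 56) × 65.8 / (72 × 2.13) = 5527.2 / 153.36 ≈ 36.0 mL/min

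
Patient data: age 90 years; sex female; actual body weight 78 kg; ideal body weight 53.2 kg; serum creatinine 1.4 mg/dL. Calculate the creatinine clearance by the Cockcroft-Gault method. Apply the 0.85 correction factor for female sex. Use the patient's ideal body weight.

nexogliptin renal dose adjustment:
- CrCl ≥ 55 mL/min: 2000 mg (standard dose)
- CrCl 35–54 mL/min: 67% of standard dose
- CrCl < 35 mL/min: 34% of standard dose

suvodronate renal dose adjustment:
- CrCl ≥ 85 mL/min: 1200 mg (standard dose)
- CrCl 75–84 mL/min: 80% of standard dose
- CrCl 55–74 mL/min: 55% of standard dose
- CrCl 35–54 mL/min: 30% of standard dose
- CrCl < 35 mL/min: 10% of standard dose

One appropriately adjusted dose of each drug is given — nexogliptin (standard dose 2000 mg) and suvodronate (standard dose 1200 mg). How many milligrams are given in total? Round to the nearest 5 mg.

800 mg

CrCl = (140 − 90) × 53.2 / (72 × 1.4) × 0.85 = 2660.0 / 100.80 × 0.85 ≈ 22.4 mL/min
CrCl ≈ 22 mL/min.
nexogliptin: < 35 mL/min → 34% of 2000 mg = 680 mg.
suvodronate: < 35 mL/min → 10% of 1200 mg = 120 mg.
Total = 680 + 120 = 800 mg.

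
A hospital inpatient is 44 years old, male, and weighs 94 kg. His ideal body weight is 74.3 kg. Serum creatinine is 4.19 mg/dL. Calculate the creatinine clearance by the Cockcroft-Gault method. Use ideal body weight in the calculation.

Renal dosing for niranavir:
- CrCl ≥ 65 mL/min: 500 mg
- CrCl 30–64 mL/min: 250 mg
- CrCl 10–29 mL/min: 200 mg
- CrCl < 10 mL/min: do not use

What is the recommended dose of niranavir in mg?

200 mg

CrCl = (140 − 44) × 74.3 / (72 × 4.19) = 7132.8 / 301.68 ≈ 23.6 mL/min
CrCl ≈ 24 mL/min → bracket 10–29 mL/min.
Dose for this bracket: 200 mg.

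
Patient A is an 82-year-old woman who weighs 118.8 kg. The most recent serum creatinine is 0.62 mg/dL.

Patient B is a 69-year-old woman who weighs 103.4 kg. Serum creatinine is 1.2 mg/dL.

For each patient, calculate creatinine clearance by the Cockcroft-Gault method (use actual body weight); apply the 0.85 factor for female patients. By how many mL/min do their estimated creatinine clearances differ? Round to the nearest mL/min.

59 mL/min

Patient A: CrCl = (140 − 82) × 118.8 / (72 × 0.62) × 0.85 = 6890.4 / 44.64 × 0.85 ≈ 131.2 mL/min
Patient B: CrCl = (140 − 69) × 103.4 / (72 × 1.2) × 0.85 = 7341.4 / 86.40 × 0.85 ≈ 72.2 mL/min
|131.2 − 72.2| = 59.0 mL/min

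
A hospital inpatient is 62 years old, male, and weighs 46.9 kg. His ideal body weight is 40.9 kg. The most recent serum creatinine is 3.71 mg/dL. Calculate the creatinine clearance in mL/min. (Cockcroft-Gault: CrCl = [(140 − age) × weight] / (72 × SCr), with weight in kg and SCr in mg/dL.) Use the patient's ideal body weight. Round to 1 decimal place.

CrCl = (140 − 62) × 40.9 / (72 × 3.71) = 3190.2 / 267.12 ≈ 11.9 mL/min

11.9 mL/min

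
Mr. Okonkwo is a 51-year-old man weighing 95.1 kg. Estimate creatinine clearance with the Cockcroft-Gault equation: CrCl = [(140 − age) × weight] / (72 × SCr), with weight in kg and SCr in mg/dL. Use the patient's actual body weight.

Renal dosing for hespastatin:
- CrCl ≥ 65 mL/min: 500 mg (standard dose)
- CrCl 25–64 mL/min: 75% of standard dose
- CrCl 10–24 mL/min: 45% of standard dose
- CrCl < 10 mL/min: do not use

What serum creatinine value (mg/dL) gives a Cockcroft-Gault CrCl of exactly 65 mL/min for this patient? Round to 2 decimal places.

Standard dose requires CrCl ≥ 65 mL/min.
Set (140 − 51) × 95.1 / (72 × SCr) = 65
SCr = (140 − 51) × 95.1 / (72 × 65) = 1.809 mg/dL

1.81 mg/dL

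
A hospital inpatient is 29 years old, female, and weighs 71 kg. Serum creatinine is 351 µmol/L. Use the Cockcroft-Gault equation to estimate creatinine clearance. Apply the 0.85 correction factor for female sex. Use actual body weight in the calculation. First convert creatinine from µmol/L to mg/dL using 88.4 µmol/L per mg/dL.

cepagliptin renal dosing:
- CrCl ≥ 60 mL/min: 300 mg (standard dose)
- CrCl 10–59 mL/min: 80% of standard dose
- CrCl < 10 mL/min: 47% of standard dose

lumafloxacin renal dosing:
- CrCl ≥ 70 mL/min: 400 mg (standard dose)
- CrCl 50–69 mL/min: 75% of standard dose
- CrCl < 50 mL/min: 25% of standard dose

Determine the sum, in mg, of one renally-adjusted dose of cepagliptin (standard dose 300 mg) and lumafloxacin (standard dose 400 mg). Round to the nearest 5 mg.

340 mg

SCr = 351 / 88.4 = 3.971 mg/dL
CrCl = (140 − 29) × 71 / (72 × 3.971) × 0.85 = 7881.0 / 285.91 × 0.85 ≈ 23.4 mL/min
CrCl ≈ 23 mL/min.
cepagliptin: 10–59 mL/min → 80% of 300 mg = 240 mg.
lumafloxacin: < 50 mL/min → 25% of 400 mg = 100 mg.
Total = 240 + 100 = 340 mg.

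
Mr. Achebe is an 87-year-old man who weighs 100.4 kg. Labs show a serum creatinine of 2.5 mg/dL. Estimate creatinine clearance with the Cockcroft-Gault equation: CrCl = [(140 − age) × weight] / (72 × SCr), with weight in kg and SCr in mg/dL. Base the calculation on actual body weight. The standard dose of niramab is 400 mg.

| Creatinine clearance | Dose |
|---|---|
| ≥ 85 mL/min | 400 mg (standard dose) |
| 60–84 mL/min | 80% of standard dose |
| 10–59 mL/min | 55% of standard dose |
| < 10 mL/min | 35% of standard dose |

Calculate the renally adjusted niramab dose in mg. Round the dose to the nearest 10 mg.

220 mg

CrCl = (140 − 87) × 100.4 / (72 × 2.5) = 5321.2 / 180.00 ≈ 29.6 mL/min
CrCl ≈ 30 mL/min → bracket 10–59 mL/min.
55% of 400 mg = 220 mg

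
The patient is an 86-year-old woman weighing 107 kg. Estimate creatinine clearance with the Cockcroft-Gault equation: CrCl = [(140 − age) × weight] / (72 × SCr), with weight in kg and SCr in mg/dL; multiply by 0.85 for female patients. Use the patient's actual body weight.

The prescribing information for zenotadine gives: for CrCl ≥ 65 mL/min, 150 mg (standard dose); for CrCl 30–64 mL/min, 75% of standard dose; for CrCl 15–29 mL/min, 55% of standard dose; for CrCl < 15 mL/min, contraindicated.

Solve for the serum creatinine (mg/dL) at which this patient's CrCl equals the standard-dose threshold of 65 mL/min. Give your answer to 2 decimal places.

1.05 mg/dL

Standard dose requires CrCl ≥ 65 mL/min.
Set (140 − 86) × 107 × 0.85 / (72 × SCr) = 65
SCr = (140 − 86) × 107 × 0.85 / (72 × 65) = 1.049 mg/dL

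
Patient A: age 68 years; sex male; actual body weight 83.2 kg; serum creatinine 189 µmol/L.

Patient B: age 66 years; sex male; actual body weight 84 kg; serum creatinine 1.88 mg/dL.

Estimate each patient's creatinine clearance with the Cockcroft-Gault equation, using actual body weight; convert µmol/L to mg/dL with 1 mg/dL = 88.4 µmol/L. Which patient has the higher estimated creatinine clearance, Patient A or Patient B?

Patient A: SCr = 189 / 88.4 = 2.138 mg/dL
Patient A: CrCl = (140 − 68) × 83.2 / (72 × 2.138) = 5990.4 / 153.94 ≈ 38.9 mL/min
Patient B: CrCl = (140 − 66) × 84 / (72 × 1.88) = 6216.0 / 135.36 ≈ 45.9 mL/min
38.9 vs 45.9 mL/min → Patient B is higher.

Patient B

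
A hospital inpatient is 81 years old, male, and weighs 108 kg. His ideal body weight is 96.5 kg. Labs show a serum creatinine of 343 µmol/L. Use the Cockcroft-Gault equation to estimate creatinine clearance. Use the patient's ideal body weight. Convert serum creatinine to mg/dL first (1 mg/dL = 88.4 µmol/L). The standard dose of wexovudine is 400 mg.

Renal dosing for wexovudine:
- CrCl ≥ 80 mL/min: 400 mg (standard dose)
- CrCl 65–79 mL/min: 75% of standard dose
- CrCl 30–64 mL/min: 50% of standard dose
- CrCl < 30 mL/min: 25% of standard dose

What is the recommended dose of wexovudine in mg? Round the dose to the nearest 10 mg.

100 mg

SCr = 343 / 88.4 = 3.88 mg/dL
CrCl = (140 − 81) × 96.5 / (72 × 3.88) = 5693.5 / 279.36 ≈ 20.4 mL/min
CrCl ≈ 20 mL/min → bracket < 30 mL/min.
25% of 400 mg = 100 mg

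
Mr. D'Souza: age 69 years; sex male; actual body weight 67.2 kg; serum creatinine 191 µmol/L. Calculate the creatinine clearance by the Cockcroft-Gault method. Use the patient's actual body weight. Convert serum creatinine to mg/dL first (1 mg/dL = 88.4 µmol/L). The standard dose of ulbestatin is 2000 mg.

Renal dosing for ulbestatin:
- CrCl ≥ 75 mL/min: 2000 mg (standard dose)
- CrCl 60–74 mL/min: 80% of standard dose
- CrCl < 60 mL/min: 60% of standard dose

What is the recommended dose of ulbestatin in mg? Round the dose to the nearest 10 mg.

1200 mg

SCr = 191 / 88.4 = 2.161 mg/dL
CrCl = (140 − 69) × 67.2 / (72 × 2.161) = 4771.2 / 155.59 ≈ 30.7 mL/min
CrCl ≈ 31 mL/min → bracket < 60 mL/min.
60% of 2000 mg = 1200 mg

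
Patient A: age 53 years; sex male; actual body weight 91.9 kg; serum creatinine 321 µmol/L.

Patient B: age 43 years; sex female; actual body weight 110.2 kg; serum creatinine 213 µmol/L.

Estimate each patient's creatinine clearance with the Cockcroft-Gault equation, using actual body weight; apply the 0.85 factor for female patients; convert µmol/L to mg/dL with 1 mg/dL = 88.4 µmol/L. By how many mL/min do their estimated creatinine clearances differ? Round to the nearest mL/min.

Patient A: SCr = 321 / 88.4 = 3.631 mg/dL
Patient A: CrCl = (140 − 53) × 91.9 / (72 × 3.631) = 7995.3 / 261.43 ≈ 30.6 mL/min
Patient B: SCr = 213 / 88.4 = 2.41 mg/dL
Patient B: CrCl = (140 − 43) × 110.2 / (72 × 2.41) × 0.85 = 10689.4 / 173.52 × 0.85 ≈ 52.4 mL/min
|30.6 − 52.4| = 21.8 mL/min

22 mL/min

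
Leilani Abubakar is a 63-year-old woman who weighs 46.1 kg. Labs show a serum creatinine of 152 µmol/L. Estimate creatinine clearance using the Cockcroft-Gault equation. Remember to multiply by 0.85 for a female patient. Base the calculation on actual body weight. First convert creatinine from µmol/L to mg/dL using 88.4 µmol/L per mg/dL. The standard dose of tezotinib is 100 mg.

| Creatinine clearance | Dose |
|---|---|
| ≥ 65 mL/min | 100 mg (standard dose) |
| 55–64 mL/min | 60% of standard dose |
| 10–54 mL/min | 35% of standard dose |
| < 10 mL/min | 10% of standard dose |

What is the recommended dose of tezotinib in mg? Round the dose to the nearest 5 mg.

35 mg

SCr = 152 / 88.4 = 1.719 mg/dL
CrCl = (140 − 63) × 46.1 / (72 × 1.719) × 0.85 = 3549.7 / 123.77 × 0.85 ≈ 24.4 mL/min
CrCl ≈ 24 mL/min → bracket 10–54 mL/min.
35% of 100 mg = 35 mg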